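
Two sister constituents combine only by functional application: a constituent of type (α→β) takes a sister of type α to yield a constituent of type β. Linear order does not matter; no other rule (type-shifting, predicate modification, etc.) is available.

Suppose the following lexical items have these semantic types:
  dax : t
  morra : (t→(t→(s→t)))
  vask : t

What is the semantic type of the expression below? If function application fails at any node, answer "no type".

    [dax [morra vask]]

[morra vask]: morra is (t→(t→(s→t))), vask is t; result (t→(s→t)).
[dax [morra vask]]: [morra vask] is (t→(s→t)), dax is t; result (s→t).

(s→t)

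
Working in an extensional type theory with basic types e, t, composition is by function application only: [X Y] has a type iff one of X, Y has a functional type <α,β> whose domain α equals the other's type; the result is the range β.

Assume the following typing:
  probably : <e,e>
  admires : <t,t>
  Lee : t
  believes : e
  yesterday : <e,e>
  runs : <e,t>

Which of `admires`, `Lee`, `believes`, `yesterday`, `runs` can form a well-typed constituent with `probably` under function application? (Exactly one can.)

believes

admires : <t,t> — neither side's domain matches the other.
Lee : t — neither side's domain matches the other.
believes — combines: probably : <e,e> takes believes : e as argument, giving e.
yesterday : <e,e> — neither side's domain matches the other.
runs : <e,t> — neither side's domain matches the other.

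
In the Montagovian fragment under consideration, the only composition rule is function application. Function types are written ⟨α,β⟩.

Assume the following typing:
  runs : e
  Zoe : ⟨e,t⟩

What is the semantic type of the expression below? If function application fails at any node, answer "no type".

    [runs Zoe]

At [runs Zoe], Zoe : ⟨e,t⟩ takes runs : e, giving t.

t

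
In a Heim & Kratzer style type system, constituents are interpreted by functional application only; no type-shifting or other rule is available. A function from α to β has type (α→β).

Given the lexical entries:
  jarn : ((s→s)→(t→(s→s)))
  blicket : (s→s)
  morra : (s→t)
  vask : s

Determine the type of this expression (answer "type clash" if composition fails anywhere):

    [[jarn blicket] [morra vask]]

[jarn blicket] — jarn of type ((s→s)→(t→(s→s))) combines with blicket of type (s→s): type (t→(s→s)).
[morra vask] — morra of type (s→t) combines with vask of type s: type t.
[[jarn blicket] [morra vask]] — [jarn blicket] of type (t→(s→s)) combines with [morra vask] of type t: type (s→s).

(s→s)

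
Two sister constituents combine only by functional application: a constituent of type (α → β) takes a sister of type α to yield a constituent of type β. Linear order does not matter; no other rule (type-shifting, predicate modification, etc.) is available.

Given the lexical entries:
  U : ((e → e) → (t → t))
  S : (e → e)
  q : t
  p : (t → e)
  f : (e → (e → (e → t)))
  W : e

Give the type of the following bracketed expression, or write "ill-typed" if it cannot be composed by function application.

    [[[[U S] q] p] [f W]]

[U S]: U is ((e → e) → (t → t)), S is (e → e); result (t → t).
[[U S] q]: [U S] is (t → t), q is t; result t.
[[[U S] q] p]: p is (t → e), [[U S] q] is t; result e.
[f W]: f is (e → (e → (e → t))), W is e; result (e → (e → t)).
[[[[U S] q] p] [f W]]: [f W] is (e → (e → t)), [[[U S] q] p] is e; result (e → t).

(e → t)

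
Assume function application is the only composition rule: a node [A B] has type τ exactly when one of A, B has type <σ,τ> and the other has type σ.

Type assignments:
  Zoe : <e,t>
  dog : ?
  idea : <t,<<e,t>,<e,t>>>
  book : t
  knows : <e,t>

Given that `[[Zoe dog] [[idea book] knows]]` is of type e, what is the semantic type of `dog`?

<<e,t>,<<e,t>,e>>

[[Zoe dog] [[idea book] knows]] is required to be e. [[idea book] knows] : <e,t> cannot yield e as functor, so [Zoe dog] : <<e,t>,e>.
[Zoe dog] is required to be <<e,t>,e>. Zoe : <e,t> cannot yield <<e,t>,e> as functor, so dog : <<e,t>,<<e,t>,e>>.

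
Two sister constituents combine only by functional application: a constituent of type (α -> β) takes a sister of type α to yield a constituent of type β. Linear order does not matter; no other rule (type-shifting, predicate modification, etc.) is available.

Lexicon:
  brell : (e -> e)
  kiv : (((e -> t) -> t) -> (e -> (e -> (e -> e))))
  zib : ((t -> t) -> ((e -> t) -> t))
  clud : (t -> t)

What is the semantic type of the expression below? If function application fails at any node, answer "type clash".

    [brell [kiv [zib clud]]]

[zib clud]: ((t -> t) -> ((e -> t) -> t)) applied to (t -> t) yields ((e -> t) -> t).
[kiv [zib clud]]: (((e -> t) -> t) -> (e -> (e -> (e -> e)))) applied to ((e -> t) -> t) yields (e -> (e -> (e -> e))).
[brell [kiv [zib clud]]]: (e -> e) and (e -> (e -> (e -> e))) cannot combine by function application — type clash.

type clash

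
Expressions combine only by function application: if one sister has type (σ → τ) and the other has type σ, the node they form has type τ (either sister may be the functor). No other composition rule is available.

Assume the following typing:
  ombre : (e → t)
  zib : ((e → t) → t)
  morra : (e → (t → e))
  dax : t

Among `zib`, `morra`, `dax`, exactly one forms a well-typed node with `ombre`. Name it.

zib — combines: zib : ((e → t) → t) takes ombre : (e → t) as argument, giving t.
morra : (e → (t → e)) — neither side's domain matches the other.
dax : t — neither side's domain matches the other.

zib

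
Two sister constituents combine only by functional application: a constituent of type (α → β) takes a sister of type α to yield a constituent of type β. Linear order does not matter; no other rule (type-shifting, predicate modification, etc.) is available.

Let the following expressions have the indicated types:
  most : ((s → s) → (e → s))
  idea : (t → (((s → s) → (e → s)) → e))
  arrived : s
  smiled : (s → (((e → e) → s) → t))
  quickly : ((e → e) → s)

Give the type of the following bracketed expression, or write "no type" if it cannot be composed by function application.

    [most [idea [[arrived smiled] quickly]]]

e

[arrived smiled]: functor smiled : (s → (((e → e) → s) → t)), argument arrived : s; result (((e → e) → s) → t).
[[arrived smiled] quickly]: functor [arrived smiled] : (((e → e) → s) → t), argument quickly : ((e → e) → s); result t.
[idea [[arrived smiled] quickly]]: functor idea : (t → (((s → s) → (e → s)) → e)), argument [[arrived smiled] quickly] : t; result (((s → s) → (e → s)) → e).
[most [idea [[arrived smiled] quickly]]]: functor [idea [[arrived smiled] quickly]] : (((s → s) → (e → s)) → e), argument most : ((s → s) → (e → s)); result e.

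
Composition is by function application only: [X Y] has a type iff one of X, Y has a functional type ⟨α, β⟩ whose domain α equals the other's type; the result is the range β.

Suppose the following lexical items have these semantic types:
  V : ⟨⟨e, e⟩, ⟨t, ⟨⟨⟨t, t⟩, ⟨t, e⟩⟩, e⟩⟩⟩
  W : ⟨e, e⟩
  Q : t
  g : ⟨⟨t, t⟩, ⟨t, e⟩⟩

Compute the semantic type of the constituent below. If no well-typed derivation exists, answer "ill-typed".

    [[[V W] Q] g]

e

[V W]: ⟨⟨e, e⟩, ⟨t, ⟨⟨⟨t, t⟩, ⟨t, e⟩⟩, e⟩⟩⟩ applied to ⟨e, e⟩ yields ⟨t, ⟨⟨⟨t, t⟩, ⟨t, e⟩⟩, e⟩⟩.
[[V W] Q]: ⟨t, ⟨⟨⟨t, t⟩, ⟨t, e⟩⟩, e⟩⟩ applied to t yields ⟨⟨⟨t, t⟩, ⟨t, e⟩⟩, e⟩.
[[[V W] Q] g]: ⟨⟨⟨t, t⟩, ⟨t, e⟩⟩, e⟩ applied to ⟨⟨t, t⟩, ⟨t, e⟩⟩ yields e.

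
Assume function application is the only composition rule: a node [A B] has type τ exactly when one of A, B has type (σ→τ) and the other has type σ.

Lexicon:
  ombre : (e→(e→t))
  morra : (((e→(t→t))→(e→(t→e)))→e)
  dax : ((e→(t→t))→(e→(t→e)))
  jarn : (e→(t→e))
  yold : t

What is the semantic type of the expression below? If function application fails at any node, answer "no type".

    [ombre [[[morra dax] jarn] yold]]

[morra dax] — morra of type (((e→(t→t))→(e→(t→e)))→e) combines with dax of type ((e→(t→t))→(e→(t→e))): type e.
[[morra dax] jarn] — jarn of type (e→(t→e)) combines with [morra dax] of type e: type (t→e).
[[[morra dax] jarn] yold] — [[morra dax] jarn] of type (t→e) combines with yold of type t: type e.
[ombre [[[morra dax] jarn] yold]] — ombre of type (e→(e→t)) combines with [[[morra dax] jarn] yold] of type e: type (e→t).

(e→t)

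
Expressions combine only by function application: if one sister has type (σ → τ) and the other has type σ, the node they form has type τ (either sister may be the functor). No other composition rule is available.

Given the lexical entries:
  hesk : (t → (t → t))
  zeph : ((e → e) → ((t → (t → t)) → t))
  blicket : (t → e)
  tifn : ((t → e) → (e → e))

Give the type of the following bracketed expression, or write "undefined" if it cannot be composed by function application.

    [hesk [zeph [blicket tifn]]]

[blicket tifn]: ((t → e) → (e → e)) applied to (t → e) yields (e → e).
[zeph [blicket tifn]]: ((e → e) → ((t → (t → t)) → t)) applied to (e → e) yields ((t → (t → t)) → t).
[hesk [zeph [blicket tifn]]]: ((t → (t → t)) → t) applied to (t → (t → t)) yields t.

t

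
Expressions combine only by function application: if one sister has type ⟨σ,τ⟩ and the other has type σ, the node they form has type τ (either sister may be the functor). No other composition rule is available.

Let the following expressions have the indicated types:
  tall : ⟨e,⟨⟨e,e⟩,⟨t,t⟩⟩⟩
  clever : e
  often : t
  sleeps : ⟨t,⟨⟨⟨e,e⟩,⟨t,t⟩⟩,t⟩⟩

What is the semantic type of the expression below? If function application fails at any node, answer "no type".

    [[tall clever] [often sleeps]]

t

[tall clever] — tall of type ⟨e,⟨⟨e,e⟩,⟨t,t⟩⟩⟩ combines with clever of type e: type ⟨⟨e,e⟩,⟨t,t⟩⟩.
[often sleeps] — sleeps of type ⟨t,⟨⟨⟨e,e⟩,⟨t,t⟩⟩,t⟩⟩ combines with often of type t: type ⟨⟨⟨e,e⟩,⟨t,t⟩⟩,t⟩.
[[tall clever] [often sleeps]] — [often sleeps] of type ⟨⟨⟨e,e⟩,⟨t,t⟩⟩,t⟩ combines with [tall clever] of type ⟨⟨e,e⟩,⟨t,t⟩⟩: type t.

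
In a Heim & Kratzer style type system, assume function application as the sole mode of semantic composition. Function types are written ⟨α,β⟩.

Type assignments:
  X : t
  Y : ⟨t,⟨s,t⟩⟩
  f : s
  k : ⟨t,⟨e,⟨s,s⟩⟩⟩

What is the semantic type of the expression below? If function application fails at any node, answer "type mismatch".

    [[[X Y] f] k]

⟨e,⟨s,s⟩⟩

At [X Y], Y : ⟨t,⟨s,t⟩⟩ takes X : t, giving ⟨s,t⟩.
At [[X Y] f], [X Y] : ⟨s,t⟩ takes f : s, giving t.
At [[[X Y] f] k], k : ⟨t,⟨e,⟨s,s⟩⟩⟩ takes [[X Y] f] : t, giving ⟨e,⟨s,s⟩⟩.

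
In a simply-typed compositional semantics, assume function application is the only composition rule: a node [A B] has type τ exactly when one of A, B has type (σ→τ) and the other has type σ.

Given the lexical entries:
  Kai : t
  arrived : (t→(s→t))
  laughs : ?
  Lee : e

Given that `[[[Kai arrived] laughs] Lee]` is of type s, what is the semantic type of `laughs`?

[[[Kai arrived] laughs] Lee] is required to be s. Lee : e cannot yield s as functor, so [[Kai arrived] laughs] : (e→s).
[[Kai arrived] laughs] is required to be (e→s). [Kai arrived] : (s→t) cannot yield (e→s) as functor, so laughs : ((s→t)→(e→s)).

((s→t)→(e→s))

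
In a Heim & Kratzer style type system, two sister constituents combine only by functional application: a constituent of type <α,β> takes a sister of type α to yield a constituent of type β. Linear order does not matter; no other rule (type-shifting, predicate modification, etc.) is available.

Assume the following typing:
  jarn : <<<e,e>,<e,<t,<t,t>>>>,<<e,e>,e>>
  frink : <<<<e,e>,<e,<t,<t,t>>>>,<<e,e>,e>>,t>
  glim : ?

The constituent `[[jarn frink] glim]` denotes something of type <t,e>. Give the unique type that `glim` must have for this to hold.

[[jarn frink] glim] is required to be <t,e>. [jarn frink] : t cannot yield <t,e> as functor, so glim : <t,<t,e>>.

<t,<t,e>>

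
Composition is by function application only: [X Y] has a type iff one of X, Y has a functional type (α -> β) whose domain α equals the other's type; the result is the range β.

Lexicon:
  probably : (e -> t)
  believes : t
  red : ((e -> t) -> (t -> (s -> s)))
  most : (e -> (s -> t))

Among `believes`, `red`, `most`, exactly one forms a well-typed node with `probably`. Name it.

believes : t — no; probably wants e, and believes wants nothing (atomic).
red — combines: red : ((e -> t) -> (t -> (s -> s))) takes probably : (e -> t) as argument, giving (t -> (s -> s)).
most : (e -> (s -> t)) — no; probably wants e, and most wants e.

red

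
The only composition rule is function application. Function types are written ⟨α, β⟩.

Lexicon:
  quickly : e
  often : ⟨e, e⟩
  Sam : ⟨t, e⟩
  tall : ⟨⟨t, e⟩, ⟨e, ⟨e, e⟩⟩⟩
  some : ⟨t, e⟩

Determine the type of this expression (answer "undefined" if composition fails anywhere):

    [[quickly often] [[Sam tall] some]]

[quickly often] — often of type ⟨e, e⟩ combines with quickly of type e: type e.
[Sam tall] — tall of type ⟨⟨t, e⟩, ⟨e, ⟨e, e⟩⟩⟩ combines with Sam of type ⟨t, e⟩: type ⟨e, ⟨e, e⟩⟩.
[[Sam tall] some]: ⟨e, ⟨e, e⟩⟩ and ⟨t, e⟩ cannot combine by function application — type clash.

undefined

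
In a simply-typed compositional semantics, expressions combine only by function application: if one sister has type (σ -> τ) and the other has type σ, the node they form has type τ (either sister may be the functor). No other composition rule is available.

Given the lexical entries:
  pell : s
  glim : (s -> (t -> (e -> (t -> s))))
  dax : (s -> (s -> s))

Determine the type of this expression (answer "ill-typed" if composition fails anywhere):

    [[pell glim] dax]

ill-typed

[pell glim]: functor glim : (s -> (t -> (e -> (t -> s)))), argument pell : s; result (t -> (e -> (t -> s))).
At [[pell glim] dax]: neither (t -> (e -> (t -> s))) nor (s -> (s -> s)) can take the other as argument; the node is ill-typed.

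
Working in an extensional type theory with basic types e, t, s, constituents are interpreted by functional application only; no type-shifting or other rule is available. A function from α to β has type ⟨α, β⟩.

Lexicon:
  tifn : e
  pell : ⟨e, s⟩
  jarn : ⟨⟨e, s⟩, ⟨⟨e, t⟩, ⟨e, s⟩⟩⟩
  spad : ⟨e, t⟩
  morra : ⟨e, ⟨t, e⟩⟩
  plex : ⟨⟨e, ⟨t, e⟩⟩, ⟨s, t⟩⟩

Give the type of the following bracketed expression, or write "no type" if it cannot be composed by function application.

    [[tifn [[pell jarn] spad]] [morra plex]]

At [pell jarn], jarn : ⟨⟨e, s⟩, ⟨⟨e, t⟩, ⟨e, s⟩⟩⟩ takes pell : ⟨e, s⟩, giving ⟨⟨e, t⟩, ⟨e, s⟩⟩.
At [[pell jarn] spad], [pell jarn] : ⟨⟨e, t⟩, ⟨e, s⟩⟩ takes spad : ⟨e, t⟩, giving ⟨e, s⟩.
At [tifn [[pell jarn] spad]], [[pell jarn] spad] : ⟨e, s⟩ takes tifn : e, giving s.
At [morra plex], plex : ⟨⟨e, ⟨t, e⟩⟩, ⟨s, t⟩⟩ takes morra : ⟨e, ⟨t, e⟩⟩, giving ⟨s, t⟩.
At [[tifn [[pell jarn] spad]] [morra plex]], [morra plex] : ⟨s, t⟩ takes [tifn [[pell jarn] spad]] : s, giving t.

t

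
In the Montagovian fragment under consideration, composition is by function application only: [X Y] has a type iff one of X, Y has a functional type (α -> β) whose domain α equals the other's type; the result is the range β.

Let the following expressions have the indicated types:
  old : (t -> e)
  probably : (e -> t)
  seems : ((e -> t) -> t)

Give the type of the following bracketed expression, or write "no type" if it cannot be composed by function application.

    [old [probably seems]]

e

[probably seems]: ((e -> t) -> t) applied to (e -> t) yields t.
[old [probably seems]]: (t -> e) applied to t yields e.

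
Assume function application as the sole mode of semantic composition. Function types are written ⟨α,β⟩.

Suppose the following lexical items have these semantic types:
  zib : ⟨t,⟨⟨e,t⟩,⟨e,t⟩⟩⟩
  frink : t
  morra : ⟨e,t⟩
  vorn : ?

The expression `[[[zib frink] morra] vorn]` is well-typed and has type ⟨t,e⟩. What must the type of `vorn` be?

[[[zib frink] morra] vorn] must have type ⟨t,e⟩. The sister [[zib frink] morra] has type ⟨e,t⟩; that is not a function onto ⟨t,e⟩, so vorn must be the functor, of type ⟨⟨e,t⟩,⟨t,e⟩⟩.

⟨⟨e,t⟩,⟨t,e⟩⟩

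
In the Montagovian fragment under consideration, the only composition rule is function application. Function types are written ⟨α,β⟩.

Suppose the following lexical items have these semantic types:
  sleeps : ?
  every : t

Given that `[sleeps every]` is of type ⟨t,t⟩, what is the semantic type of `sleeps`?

[sleeps every] is required to be ⟨t,t⟩. every : t cannot yield ⟨t,t⟩ as functor, so sleeps : ⟨t,⟨t,t⟩⟩.

⟨t,⟨t,t⟩⟩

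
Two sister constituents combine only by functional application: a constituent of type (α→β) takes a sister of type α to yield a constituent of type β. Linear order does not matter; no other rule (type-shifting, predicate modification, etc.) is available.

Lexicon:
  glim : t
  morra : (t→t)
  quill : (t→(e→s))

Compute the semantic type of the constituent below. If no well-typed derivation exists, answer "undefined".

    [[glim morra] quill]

(e→s)

[glim morra]: (t→t) applied to t yields t.
[[glim morra] quill]: (t→(e→s)) applied to t yields (e→s).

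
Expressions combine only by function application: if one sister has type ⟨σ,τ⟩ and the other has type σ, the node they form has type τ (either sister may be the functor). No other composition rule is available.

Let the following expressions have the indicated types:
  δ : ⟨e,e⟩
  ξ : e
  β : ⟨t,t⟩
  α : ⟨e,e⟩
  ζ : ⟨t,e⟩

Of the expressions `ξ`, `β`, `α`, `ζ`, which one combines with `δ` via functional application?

ξ

ξ — combines: δ : ⟨e,e⟩ takes ξ : e as argument, giving e.
β : ⟨t,t⟩ — neither side's domain matches the other.
α : ⟨e,e⟩ — neither side's domain matches the other.
ζ : ⟨t,e⟩ — neither side's domain matches the other.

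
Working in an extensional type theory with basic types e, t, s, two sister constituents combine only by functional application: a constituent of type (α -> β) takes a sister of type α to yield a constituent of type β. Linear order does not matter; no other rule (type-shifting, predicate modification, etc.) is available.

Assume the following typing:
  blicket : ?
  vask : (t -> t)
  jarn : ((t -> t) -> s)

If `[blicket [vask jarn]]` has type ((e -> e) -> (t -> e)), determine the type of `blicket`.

(s -> ((e -> e) -> (t -> e)))

At [blicket [vask jarn]] (required: ((e -> e) -> (t -> e))): [vask jarn] is s, which is not a function with range ((e -> e) -> (t -> e)); hence blicket is the functor — type (s -> ((e -> e) -> (t -> e))).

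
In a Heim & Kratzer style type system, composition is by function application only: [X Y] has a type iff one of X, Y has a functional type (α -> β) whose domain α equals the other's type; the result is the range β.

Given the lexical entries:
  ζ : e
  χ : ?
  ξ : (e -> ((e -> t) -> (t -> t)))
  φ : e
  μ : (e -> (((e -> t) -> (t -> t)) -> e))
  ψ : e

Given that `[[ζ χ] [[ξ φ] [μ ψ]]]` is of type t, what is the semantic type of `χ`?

(e -> (e -> t))

For [[ζ χ] [[ξ φ] [μ ψ]]] to have type t with [[ξ φ] [μ ψ]] of type e, [ζ χ] must be the function: [ζ χ] : (e -> t).
For [ζ χ] to have type (e -> t) with ζ of type e, χ must be the function: χ : (e -> (e -> t)).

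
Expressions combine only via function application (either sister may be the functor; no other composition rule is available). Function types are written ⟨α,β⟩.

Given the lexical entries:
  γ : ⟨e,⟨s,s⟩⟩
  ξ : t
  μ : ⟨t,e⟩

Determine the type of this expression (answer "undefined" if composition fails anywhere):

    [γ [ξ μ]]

At [ξ μ], μ : ⟨t,e⟩ takes ξ : t, giving e.
At [γ [ξ μ]], γ : ⟨e,⟨s,s⟩⟩ takes [ξ μ] : e, giving ⟨s,s⟩.

⟨s,s⟩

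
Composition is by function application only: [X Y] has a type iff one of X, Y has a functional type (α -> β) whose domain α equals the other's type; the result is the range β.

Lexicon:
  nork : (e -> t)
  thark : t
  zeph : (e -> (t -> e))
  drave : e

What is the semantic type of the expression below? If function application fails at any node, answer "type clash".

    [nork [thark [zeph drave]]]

t

[zeph drave]: functor zeph : (e -> (t -> e)), argument drave : e; result (t -> e).
[thark [zeph drave]]: functor [zeph drave] : (t -> e), argument thark : t; result e.
[nork [thark [zeph drave]]]: functor nork : (e -> t), argument [thark [zeph drave]] : e; result t.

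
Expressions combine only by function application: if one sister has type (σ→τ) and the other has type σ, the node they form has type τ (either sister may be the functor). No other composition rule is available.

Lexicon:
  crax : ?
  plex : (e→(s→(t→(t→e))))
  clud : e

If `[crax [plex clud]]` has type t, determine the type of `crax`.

((s→(t→(t→e)))→t)

At [crax [plex clud]] (required: t): [plex clud] is (s→(t→(t→e))), which is not a function with range t; hence crax is the functor — type ((s→(t→(t→e)))→t).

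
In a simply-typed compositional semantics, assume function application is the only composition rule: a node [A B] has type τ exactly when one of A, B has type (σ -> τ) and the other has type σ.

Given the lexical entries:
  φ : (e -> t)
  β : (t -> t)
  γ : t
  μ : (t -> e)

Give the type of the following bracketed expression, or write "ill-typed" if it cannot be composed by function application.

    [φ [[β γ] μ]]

t

[β γ]: functor β : (t -> t), argument γ : t; result t.
[[β γ] μ]: functor μ : (t -> e), argument [β γ] : t; result e.
[φ [[β γ] μ]]: functor φ : (e -> t), argument [[β γ] μ] : e; result t.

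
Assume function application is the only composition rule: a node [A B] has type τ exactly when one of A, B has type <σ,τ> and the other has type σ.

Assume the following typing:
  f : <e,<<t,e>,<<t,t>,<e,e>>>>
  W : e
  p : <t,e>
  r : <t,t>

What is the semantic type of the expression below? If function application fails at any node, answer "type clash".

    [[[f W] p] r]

[f W]: <e,<<t,e>,<<t,t>,<e,e>>>> applied to e yields <<t,e>,<<t,t>,<e,e>>>.
[[f W] p]: <<t,e>,<<t,t>,<e,e>>> applied to <t,e> yields <<t,t>,<e,e>>.
[[[f W] p] r]: <<t,t>,<e,e>> applied to <t,t> yields <e,e>.

<e,e>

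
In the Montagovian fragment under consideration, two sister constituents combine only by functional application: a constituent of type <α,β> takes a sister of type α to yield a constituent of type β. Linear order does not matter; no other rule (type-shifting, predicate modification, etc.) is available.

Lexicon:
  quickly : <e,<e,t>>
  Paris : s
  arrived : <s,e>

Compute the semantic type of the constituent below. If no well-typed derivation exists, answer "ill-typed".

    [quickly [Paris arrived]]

At [Paris arrived], arrived : <s,e> takes Paris : s, giving e.
At [quickly [Paris arrived]], quickly : <e,<e,t>> takes [Paris arrived] : e, giving <e,t>.

<e,t>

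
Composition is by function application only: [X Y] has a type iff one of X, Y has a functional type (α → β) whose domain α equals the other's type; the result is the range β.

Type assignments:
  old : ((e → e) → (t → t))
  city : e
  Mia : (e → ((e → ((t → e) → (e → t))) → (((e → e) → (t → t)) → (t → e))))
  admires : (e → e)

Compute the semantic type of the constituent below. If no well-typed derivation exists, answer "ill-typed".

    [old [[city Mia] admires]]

ill-typed

[city Mia]: (e → ((e → ((t → e) → (e → t))) → (((e → e) → (t → t)) → (t → e)))) applied to e yields ((e → ((t → e) → (e → t))) → (((e → e) → (t → t)) → (t → e))).
At [[city Mia] admires]: neither ((e → ((t → e) → (e → t))) → (((e → e) → (t → t)) → (t → e))) nor (e → e) can take the other as argument; the node is ill-typed.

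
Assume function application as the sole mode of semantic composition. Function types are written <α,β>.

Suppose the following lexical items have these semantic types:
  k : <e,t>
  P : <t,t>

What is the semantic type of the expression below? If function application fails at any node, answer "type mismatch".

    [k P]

type mismatch

At [k P]: neither <e,t> nor <t,t> can take the other as argument; the node is ill-typed.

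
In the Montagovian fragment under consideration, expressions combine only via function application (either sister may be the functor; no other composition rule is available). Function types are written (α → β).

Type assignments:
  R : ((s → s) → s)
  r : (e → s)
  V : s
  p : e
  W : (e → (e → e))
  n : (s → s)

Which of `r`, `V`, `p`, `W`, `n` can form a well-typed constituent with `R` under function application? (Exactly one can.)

r : (e → s) — no; R wants (s → s), and r wants e.
V : s — no; R wants (s → s), and V wants nothing (atomic).
p : e — no; R wants (s → s), and p wants nothing (atomic).
W : (e → (e → e)) — no; R wants (s → s), and W wants e.
n — combines: R : ((s → s) → s) takes n : (s → s) as argument, giving s.

n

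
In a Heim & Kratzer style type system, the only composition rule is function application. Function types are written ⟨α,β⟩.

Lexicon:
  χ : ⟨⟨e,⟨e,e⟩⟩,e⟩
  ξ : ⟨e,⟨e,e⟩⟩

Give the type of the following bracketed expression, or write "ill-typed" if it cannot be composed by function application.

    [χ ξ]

[χ ξ] — χ of type ⟨⟨e,⟨e,e⟩⟩,e⟩ combines with ξ of type ⟨e,⟨e,e⟩⟩: type e.

e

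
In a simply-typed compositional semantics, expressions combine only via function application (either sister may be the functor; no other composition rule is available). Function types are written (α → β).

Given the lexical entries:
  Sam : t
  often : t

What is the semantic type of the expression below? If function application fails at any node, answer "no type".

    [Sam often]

no type

[Sam often]: t and t cannot combine by function application — type clash.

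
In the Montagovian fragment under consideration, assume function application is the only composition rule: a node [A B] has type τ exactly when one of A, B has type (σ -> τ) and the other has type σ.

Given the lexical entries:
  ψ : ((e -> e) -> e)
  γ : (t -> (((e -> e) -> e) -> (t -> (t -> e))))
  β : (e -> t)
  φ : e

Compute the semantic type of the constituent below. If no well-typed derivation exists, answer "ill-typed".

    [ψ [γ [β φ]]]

[β φ]: β is (e -> t), φ is e; result t.
[γ [β φ]]: γ is (t -> (((e -> e) -> e) -> (t -> (t -> e)))), [β φ] is t; result (((e -> e) -> e) -> (t -> (t -> e))).
[ψ [γ [β φ]]]: [γ [β φ]] is (((e -> e) -> e) -> (t -> (t -> e))), ψ is ((e -> e) -> e); result (t -> (t -> e)).

(t -> (t -> e))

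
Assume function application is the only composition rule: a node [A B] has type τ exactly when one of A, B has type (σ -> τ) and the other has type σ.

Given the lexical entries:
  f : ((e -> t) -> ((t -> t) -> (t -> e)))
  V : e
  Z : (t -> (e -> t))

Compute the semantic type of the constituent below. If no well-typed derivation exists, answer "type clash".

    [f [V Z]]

type clash

[V Z]: e with (t -> (e -> t)) — neither is a function whose domain matches the other; composition fails here.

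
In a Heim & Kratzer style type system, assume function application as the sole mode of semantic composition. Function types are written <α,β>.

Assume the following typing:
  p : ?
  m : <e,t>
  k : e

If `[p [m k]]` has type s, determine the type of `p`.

<t,s>

[p [m k]] is required to be s. [m k] : t cannot yield s as functor, so p : <t,s>.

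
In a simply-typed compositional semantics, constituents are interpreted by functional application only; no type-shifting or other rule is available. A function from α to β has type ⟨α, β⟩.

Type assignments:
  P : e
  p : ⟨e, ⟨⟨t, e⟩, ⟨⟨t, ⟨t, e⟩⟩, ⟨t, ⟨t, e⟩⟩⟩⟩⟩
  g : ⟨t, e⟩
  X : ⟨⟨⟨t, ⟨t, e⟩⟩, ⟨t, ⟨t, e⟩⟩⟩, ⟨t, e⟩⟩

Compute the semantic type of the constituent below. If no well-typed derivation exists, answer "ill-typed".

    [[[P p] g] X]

[P p]: ⟨e, ⟨⟨t, e⟩, ⟨⟨t, ⟨t, e⟩⟩, ⟨t, ⟨t, e⟩⟩⟩⟩⟩ applied to e yields ⟨⟨t, e⟩, ⟨⟨t, ⟨t, e⟩⟩, ⟨t, ⟨t, e⟩⟩⟩⟩.
[[P p] g]: ⟨⟨t, e⟩, ⟨⟨t, ⟨t, e⟩⟩, ⟨t, ⟨t, e⟩⟩⟩⟩ applied to ⟨t, e⟩ yields ⟨⟨t, ⟨t, e⟩⟩, ⟨t, ⟨t, e⟩⟩⟩.
[[[P p] g] X]: ⟨⟨⟨t, ⟨t, e⟩⟩, ⟨t, ⟨t, e⟩⟩⟩, ⟨t, e⟩⟩ applied to ⟨⟨t, ⟨t, e⟩⟩, ⟨t, ⟨t, e⟩⟩⟩ yields ⟨t, e⟩.

⟨t, e⟩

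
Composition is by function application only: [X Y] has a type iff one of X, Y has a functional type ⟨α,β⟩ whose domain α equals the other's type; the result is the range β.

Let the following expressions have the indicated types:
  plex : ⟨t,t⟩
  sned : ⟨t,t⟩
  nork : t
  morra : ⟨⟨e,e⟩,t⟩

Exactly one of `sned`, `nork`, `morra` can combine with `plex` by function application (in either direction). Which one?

sned : ⟨t,t⟩ — no; plex wants t, and sned wants t.
nork — combines: plex : ⟨t,t⟩ takes nork : t as argument, giving t.
morra : ⟨⟨e,e⟩,t⟩ — no; plex wants t, and morra wants ⟨e,e⟩.

nork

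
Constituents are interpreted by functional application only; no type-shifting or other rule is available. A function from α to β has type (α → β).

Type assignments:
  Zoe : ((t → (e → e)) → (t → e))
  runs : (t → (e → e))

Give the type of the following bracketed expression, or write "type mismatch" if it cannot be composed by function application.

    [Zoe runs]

[Zoe runs] — Zoe of type ((t → (e → e)) → (t → e)) combines with runs of type (t → (e → e)): type (t → e).

(t → e)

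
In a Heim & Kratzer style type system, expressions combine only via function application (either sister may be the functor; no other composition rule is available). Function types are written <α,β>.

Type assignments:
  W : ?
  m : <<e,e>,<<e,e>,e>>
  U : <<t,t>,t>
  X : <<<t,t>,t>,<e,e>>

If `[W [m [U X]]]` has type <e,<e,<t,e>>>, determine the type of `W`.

<<<e,e>,e>,<e,<e,<t,e>>>>

[W [m [U X]]] is required to be <e,<e,<t,e>>>. [m [U X]] : <<e,e>,e> cannot yield <e,<e,<t,e>>> as functor, so W : <<<e,e>,e>,<e,<e,<t,e>>>>.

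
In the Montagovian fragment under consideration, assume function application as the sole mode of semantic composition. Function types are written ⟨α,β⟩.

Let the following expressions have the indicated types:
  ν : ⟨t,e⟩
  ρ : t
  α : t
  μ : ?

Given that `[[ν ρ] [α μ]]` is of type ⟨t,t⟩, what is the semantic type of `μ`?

⟨t,⟨e,⟨t,t⟩⟩⟩

For [[ν ρ] [α μ]] to have type ⟨t,t⟩ with [ν ρ] of type e, [α μ] must be the function: [α μ] : ⟨e,⟨t,t⟩⟩.
For [α μ] to have type ⟨e,⟨t,t⟩⟩ with α of type t, μ must be the function: μ : ⟨t,⟨e,⟨t,t⟩⟩⟩.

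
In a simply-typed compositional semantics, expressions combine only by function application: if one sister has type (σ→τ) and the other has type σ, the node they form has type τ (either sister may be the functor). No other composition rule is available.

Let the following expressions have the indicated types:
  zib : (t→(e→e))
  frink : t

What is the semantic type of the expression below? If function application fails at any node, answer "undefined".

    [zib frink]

[zib frink]: (t→(e→e)) applied to t yields (e→e).

(e→e)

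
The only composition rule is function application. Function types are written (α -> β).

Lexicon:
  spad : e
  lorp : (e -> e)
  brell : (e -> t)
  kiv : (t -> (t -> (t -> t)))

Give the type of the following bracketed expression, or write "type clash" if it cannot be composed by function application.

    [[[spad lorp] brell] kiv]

[spad lorp]: (e -> e) applied to e yields e.
[[spad lorp] brell]: (e -> t) applied to e yields t.
[[[spad lorp] brell] kiv]: (t -> (t -> (t -> t))) applied to t yields (t -> (t -> t)).

(t -> (t -> t))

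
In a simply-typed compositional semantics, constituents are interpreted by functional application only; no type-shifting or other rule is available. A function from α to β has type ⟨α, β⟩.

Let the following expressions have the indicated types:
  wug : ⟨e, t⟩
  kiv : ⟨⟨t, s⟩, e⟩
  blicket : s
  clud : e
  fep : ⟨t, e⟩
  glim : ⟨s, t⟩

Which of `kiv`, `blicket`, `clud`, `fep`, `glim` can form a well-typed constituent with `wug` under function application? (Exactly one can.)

clud

kiv : ⟨⟨t, s⟩, e⟩ — wug needs e; kiv needs ⟨t, s⟩; neither fits.
blicket : s — wug needs e; blicket needs nothing (atomic); neither fits.
clud — combines: wug : ⟨e, t⟩ takes clud : e as argument, giving t.
fep : ⟨t, e⟩ — wug needs e; fep needs t; neither fits.
glim : ⟨s, t⟩ — wug needs e; glim needs s; neither fits.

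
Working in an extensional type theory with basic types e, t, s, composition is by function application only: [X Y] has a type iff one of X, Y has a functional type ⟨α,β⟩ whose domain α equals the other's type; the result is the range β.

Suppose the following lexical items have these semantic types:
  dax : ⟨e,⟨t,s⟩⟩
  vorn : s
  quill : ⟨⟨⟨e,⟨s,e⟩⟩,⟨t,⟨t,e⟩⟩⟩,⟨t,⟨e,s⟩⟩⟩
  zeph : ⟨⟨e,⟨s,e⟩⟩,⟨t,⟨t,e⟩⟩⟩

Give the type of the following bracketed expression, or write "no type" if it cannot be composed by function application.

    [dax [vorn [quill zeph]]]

no type

[quill zeph]: ⟨⟨⟨e,⟨s,e⟩⟩,⟨t,⟨t,e⟩⟩⟩,⟨t,⟨e,s⟩⟩⟩ applied to ⟨⟨e,⟨s,e⟩⟩,⟨t,⟨t,e⟩⟩⟩ yields ⟨t,⟨e,s⟩⟩.
[vorn [quill zeph]]: s with ⟨t,⟨e,s⟩⟩ — neither is a function whose domain matches the other; composition fails here.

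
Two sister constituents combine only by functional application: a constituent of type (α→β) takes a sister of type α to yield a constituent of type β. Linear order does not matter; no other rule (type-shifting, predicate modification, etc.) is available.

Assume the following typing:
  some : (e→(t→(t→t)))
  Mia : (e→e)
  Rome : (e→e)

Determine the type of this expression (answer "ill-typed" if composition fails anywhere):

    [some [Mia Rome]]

[Mia Rome]: (e→e) with (e→e) — neither is a function whose domain matches the other; composition fails here.

ill-typed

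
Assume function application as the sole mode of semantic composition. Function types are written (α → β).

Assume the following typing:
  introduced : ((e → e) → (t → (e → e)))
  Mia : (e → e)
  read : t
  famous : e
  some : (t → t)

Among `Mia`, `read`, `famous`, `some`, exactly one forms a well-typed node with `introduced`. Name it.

Mia

Mia — combines: introduced : ((e → e) → (t → (e → e))) takes Mia : (e → e) as argument, giving (t → (e → e)).
read : t — neither side's domain matches the other.
famous : e — neither side's domain matches the other.
some : (t → t) — neither side's domain matches the other.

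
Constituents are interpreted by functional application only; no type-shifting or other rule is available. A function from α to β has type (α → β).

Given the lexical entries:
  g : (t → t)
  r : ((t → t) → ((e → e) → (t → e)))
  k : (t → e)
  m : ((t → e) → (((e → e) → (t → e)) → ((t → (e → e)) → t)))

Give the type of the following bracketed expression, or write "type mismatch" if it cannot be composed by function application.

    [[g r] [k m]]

[g r]: ((t → t) → ((e → e) → (t → e))) applied to (t → t) yields ((e → e) → (t → e)).
[k m]: ((t → e) → (((e → e) → (t → e)) → ((t → (e → e)) → t))) applied to (t → e) yields (((e → e) → (t → e)) → ((t → (e → e)) → t)).
[[g r] [k m]]: (((e → e) → (t → e)) → ((t → (e → e)) → t)) applied to ((e → e) → (t → e)) yields ((t → (e → e)) → t).

((t → (e → e)) → t)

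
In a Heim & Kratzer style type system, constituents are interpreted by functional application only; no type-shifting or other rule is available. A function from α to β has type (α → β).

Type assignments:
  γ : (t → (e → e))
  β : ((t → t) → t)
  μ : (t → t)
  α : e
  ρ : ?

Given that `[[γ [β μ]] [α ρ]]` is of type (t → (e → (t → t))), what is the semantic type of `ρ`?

(e → ((e → e) → (t → (e → (t → t)))))

At [[γ [β μ]] [α ρ]] (required: (t → (e → (t → t)))): [γ [β μ]] is (e → e), which is not a function with range (t → (e → (t → t))); hence [α ρ] is the functor — type ((e → e) → (t → (e → (t → t)))).
At [α ρ] (required: ((e → e) → (t → (e → (t → t))))): α is e, which is not a function with range ((e → e) → (t → (e → (t → t)))); hence ρ is the functor — type (e → ((e → e) → (t → (e → (t → t))))).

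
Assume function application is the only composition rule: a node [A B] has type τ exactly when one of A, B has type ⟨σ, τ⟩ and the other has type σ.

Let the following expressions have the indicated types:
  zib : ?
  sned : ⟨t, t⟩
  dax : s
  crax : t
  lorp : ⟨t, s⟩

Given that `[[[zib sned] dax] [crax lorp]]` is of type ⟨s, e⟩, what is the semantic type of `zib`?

⟨⟨t, t⟩, ⟨s, ⟨s, ⟨s, e⟩⟩⟩⟩

[[[zib sned] dax] [crax lorp]] is required to be ⟨s, e⟩. [crax lorp] : s cannot yield ⟨s, e⟩ as functor, so [[zib sned] dax] : ⟨s, ⟨s, e⟩⟩.
[[zib sned] dax] is required to be ⟨s, ⟨s, e⟩⟩. dax : s cannot yield ⟨s, ⟨s, e⟩⟩ as functor, so [zib sned] : ⟨s, ⟨s, ⟨s, e⟩⟩⟩.
[zib sned] is required to be ⟨s, ⟨s, ⟨s, e⟩⟩⟩. sned : ⟨t, t⟩ cannot yield ⟨s, ⟨s, ⟨s, e⟩⟩⟩ as functor, so zib : ⟨⟨t, t⟩, ⟨s, ⟨s, ⟨s, e⟩⟩⟩⟩.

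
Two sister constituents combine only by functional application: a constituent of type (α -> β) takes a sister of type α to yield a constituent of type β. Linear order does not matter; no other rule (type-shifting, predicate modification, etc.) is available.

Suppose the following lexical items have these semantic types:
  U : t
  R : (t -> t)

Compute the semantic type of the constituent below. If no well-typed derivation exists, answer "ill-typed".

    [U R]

t

At [U R], R : (t -> t) takes U : t, giving t.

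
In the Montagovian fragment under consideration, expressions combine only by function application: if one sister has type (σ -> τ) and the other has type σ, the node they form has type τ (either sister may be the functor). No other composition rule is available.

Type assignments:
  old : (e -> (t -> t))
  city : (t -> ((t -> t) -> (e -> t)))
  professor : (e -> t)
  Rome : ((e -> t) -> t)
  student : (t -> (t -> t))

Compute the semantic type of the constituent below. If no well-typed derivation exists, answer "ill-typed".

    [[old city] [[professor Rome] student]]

ill-typed

At [old city]: neither (e -> (t -> t)) nor (t -> ((t -> t) -> (e -> t))) can take the other as argument; the node is ill-typed.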